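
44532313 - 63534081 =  - 19001768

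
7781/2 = 3890+ 1/2 = 3890.50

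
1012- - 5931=6943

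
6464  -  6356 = 108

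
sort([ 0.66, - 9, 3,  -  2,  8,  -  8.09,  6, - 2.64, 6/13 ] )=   [ - 9, - 8.09,- 2.64, - 2, 6/13, 0.66, 3, 6 , 8 ] 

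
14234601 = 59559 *239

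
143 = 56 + 87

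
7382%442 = 310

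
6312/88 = 71 + 8/11 =71.73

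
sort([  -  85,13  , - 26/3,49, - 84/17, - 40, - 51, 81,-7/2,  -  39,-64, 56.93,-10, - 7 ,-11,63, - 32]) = [-85,  -  64, - 51, - 40,-39, - 32, - 11, - 10, - 26/3,-7, - 84/17, - 7/2,13, 49,56.93,63 , 81]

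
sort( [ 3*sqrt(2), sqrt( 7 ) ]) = [ sqrt( 7 ),3*sqrt(2 ) ]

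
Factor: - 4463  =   - 4463^1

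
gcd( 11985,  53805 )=255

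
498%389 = 109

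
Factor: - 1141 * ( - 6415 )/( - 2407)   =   - 5^1*7^1 * 29^( - 1 )*83^( - 1 )*163^1* 1283^1=-7319515/2407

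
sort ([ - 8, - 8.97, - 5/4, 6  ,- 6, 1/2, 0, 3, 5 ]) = [ - 8.97, - 8, - 6, - 5/4, 0, 1/2,  3, 5,6]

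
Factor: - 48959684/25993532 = -53^( - 1) * 1627^1 *7523^1*122611^( - 1 ) = - 12239921/6498383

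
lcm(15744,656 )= 15744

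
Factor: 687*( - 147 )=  - 100989 = - 3^2*7^2*229^1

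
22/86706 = 11/43353= 0.00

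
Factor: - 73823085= - 3^2*5^1*7^1*131^1 * 1789^1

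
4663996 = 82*56878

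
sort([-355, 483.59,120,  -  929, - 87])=[ - 929,  -  355, - 87, 120, 483.59 ]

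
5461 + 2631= 8092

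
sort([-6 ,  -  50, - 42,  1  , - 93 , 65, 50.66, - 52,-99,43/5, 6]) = [ - 99, - 93,-52,- 50 , - 42,-6 , 1,  6,43/5,50.66,65 ] 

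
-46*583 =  - 26818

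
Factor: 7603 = 7603^1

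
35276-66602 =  - 31326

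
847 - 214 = 633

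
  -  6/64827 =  - 1+ 21607/21609 = - 0.00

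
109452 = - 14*( - 7818 )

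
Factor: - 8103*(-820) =6644460= 2^2*3^1*5^1*37^1 * 41^1*73^1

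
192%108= 84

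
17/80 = 17/80 = 0.21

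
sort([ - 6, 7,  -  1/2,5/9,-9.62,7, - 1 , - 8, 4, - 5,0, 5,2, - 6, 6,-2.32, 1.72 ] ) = [-9.62, - 8,-6, - 6, - 5 ,-2.32,  -  1 ,  -  1/2, 0, 5/9,1.72,2 , 4, 5, 6, 7, 7 ] 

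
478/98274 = 239/49137 = 0.00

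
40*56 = 2240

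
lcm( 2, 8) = 8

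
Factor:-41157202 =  - 2^1*331^1 * 62171^1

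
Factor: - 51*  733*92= - 3439236 = - 2^2*3^1*17^1*23^1*733^1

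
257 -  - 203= 460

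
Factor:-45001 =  - 11^1*4091^1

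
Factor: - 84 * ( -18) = 1512 = 2^3 * 3^3  *7^1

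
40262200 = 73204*550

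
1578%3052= 1578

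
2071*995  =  2060645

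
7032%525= 207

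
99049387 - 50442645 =48606742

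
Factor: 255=3^1*5^1*17^1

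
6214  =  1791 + 4423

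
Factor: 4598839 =7^1*656977^1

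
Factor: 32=2^5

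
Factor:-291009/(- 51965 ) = 3^1*5^( - 1 ) * 19^( -1 ) *547^( - 1) * 97003^1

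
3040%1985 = 1055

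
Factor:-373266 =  - 2^1*3^2*89^1 * 233^1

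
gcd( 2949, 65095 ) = 1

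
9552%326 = 98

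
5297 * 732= 3877404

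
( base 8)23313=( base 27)DGM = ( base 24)H5J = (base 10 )9931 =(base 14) 3895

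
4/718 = 2/359 = 0.01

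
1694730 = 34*49845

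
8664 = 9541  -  877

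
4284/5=4284/5 = 856.80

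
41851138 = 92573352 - 50722214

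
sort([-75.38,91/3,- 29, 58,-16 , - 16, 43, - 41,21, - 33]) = [-75.38, - 41, - 33,-29,- 16, - 16, 21, 91/3,43, 58]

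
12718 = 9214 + 3504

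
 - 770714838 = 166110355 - 936825193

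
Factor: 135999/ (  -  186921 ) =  - 219/301  =  -  3^1* 7^(-1 ) * 43^( - 1 )*73^1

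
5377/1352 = 5377/1352 = 3.98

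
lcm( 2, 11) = 22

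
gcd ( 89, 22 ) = 1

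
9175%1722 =565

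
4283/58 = 4283/58 = 73.84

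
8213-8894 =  - 681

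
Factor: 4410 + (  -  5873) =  -7^1*11^1*19^1 = - 1463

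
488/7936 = 61/992 = 0.06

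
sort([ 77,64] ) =[64,77 ] 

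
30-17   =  13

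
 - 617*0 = 0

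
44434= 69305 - 24871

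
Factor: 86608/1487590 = 43304/743795 = 2^3*5^ ( - 1)*13^ (  -  1 )*5413^1*11443^( - 1) 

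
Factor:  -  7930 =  - 2^1 * 5^1*13^1*61^1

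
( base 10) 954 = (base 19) 2C4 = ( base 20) 27E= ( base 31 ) UO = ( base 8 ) 1672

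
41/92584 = 41/92584 = 0.00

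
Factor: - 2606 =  - 2^1*1303^1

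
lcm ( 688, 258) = 2064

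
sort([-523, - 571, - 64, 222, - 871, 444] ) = [ - 871, - 571, - 523, - 64 , 222, 444]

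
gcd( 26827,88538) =1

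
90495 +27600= 118095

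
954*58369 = 55684026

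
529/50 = 10 + 29/50  =  10.58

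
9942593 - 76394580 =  - 66451987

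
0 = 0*28041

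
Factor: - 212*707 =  - 2^2*7^1*53^1*101^1 = -149884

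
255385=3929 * 65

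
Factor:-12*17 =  - 2^2 * 3^1 * 17^1 = - 204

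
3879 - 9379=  - 5500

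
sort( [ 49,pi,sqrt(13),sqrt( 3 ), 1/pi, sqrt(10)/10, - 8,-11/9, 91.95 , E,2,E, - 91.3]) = [ - 91.3, - 8,-11/9,sqrt( 10)/10,1/pi , sqrt( 3),2,E, E,pi,sqrt( 13),49,91.95] 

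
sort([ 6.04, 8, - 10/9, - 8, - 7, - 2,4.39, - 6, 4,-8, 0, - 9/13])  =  [ - 8, - 8, - 7, - 6, - 2,-10/9 , - 9/13, 0, 4, 4.39,6.04, 8 ]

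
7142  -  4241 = 2901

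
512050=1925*266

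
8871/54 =164 + 5/18 = 164.28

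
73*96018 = 7009314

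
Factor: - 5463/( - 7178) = 2^(-1 )*3^2*37^ ( - 1)*97^( - 1)*607^1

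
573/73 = 7+ 62/73=7.85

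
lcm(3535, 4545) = 31815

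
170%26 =14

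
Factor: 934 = 2^1 *467^1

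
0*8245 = 0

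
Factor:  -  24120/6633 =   -  40/11 = - 2^3*5^1*11^( - 1 ) 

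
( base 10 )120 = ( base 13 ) 93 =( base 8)170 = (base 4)1320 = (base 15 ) 80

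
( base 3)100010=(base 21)bf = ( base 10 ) 246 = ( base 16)f6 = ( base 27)93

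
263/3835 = 263/3835= 0.07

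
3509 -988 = 2521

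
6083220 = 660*9217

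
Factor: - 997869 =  - 3^1*332623^1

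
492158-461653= 30505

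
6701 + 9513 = 16214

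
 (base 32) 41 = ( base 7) 243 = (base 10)129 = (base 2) 10000001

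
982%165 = 157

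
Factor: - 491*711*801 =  - 279629901 = - 3^4 * 79^1*89^1*491^1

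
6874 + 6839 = 13713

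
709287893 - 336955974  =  372331919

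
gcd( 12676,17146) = 2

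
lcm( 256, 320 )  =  1280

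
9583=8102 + 1481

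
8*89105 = 712840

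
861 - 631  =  230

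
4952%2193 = 566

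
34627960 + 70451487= 105079447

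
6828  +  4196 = 11024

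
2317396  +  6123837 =8441233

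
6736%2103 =427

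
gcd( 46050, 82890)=9210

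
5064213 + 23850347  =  28914560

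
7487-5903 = 1584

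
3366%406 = 118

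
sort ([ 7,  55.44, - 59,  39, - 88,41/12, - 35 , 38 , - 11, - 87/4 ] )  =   [ - 88, - 59, - 35,-87/4,- 11,41/12,  7,38,39,55.44] 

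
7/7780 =7/7780 = 0.00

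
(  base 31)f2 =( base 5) 3332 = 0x1D3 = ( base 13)29C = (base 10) 467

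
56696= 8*7087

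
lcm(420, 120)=840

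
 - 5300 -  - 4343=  - 957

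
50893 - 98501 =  - 47608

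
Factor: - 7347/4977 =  - 3^( - 1 )*7^( - 1 )*31^1 = - 31/21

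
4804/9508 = 1201/2377  =  0.51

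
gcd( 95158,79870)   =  98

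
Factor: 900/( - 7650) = -2^1 * 17^( - 1) = -2/17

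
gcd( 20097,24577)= 7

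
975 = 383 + 592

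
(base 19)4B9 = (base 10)1662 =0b11001111110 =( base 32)1ju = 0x67E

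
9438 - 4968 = 4470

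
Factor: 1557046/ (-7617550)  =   - 778523/3808775 =-5^( - 2 )*73^( - 1)*2087^( - 1 )*778523^1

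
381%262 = 119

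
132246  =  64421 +67825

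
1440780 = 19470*74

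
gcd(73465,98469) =7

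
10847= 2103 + 8744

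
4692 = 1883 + 2809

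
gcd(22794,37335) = 393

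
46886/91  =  6698/13 = 515.23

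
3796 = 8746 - 4950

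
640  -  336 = 304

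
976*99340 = 96955840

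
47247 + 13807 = 61054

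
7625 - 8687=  - 1062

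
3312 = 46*72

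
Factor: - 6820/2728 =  - 2^( - 1)*5^1 = - 5/2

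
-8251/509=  - 17 + 402/509 = -  16.21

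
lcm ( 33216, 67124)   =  3221952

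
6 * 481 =2886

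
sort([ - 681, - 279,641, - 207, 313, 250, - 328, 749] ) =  [ - 681, - 328,  -  279 ,  -  207, 250, 313, 641,  749 ]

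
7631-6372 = 1259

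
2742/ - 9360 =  - 457/1560 =-0.29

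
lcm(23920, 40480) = 526240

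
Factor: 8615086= 2^1 * 31^1*283^1*491^1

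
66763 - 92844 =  - 26081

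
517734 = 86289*6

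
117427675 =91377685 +26049990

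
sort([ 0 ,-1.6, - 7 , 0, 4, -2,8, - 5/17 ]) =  [ - 7, - 2, - 1.6,  -  5/17,0,0,4, 8]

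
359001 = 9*39889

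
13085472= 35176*372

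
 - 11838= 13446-25284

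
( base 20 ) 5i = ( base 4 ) 1312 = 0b1110110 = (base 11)A8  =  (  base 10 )118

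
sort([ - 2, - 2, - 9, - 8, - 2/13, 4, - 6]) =[ - 9  ,  -  8, - 6 , - 2, - 2, - 2/13,4]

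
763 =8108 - 7345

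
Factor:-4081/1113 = - 3^ ( - 1 )*11^1  =  - 11/3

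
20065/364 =20065/364=55.12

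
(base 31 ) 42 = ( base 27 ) 4i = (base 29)4a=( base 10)126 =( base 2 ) 1111110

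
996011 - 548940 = 447071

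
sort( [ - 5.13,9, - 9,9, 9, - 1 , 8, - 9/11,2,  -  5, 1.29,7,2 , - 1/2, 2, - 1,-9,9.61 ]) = [ - 9, - 9, - 5.13,-5, - 1, - 1, - 9/11, - 1/2,1.29, 2,2,2,7,8,  9,9,  9,  9.61 ] 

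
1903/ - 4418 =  - 1 + 2515/4418 = - 0.43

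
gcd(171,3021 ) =57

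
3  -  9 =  - 6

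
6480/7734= 1080/1289 = 0.84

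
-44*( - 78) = 3432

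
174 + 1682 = 1856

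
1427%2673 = 1427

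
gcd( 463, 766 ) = 1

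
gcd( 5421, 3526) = 1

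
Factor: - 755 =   -  5^1*151^1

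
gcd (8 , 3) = 1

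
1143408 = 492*2324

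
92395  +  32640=125035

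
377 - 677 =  - 300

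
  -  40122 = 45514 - 85636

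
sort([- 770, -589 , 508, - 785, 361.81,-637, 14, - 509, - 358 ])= [  -  785,- 770, - 637,  -  589, - 509, -358 , 14,361.81,508 ]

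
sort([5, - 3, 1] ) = [-3,  1,5] 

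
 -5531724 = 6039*( - 916 ) 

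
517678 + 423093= 940771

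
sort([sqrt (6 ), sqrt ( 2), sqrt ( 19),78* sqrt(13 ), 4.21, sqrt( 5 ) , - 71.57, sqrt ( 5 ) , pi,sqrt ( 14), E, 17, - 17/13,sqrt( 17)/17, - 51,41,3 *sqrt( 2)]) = [ - 71.57, - 51,-17/13, sqrt (17)/17, sqrt (2),sqrt( 5), sqrt( 5) , sqrt ( 6),E,pi,sqrt( 14),4.21, 3*sqrt( 2),sqrt( 19 ) , 17,  41,78*sqrt(13) ] 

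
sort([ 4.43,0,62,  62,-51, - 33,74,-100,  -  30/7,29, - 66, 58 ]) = [ - 100, - 66,  -  51, - 33,- 30/7, 0,4.43,29,58,62 , 62, 74 ] 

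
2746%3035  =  2746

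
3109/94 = 33 + 7/94 = 33.07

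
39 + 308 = 347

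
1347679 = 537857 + 809822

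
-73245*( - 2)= 146490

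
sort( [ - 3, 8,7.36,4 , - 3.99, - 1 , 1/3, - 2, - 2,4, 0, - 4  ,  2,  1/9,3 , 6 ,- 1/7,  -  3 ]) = [ - 4,- 3.99,-3, - 3,- 2 ,- 2, - 1 , -1/7, 0,1/9, 1/3,2,3,4,  4, 6, 7.36 , 8 ] 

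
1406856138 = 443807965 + 963048173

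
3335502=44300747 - 40965245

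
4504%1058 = 272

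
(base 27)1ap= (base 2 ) 10000000000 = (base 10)1024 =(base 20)2b4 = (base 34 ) U4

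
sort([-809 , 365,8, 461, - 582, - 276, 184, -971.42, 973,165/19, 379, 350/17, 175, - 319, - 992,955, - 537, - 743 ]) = [  -  992, - 971.42,-809,-743,-582, - 537,  -  319, - 276, 8, 165/19, 350/17, 175,184, 365, 379,461, 955,973 ]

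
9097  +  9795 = 18892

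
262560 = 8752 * 30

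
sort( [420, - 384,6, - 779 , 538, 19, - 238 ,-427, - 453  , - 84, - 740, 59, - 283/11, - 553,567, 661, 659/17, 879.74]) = [  -  779 , - 740, - 553 , - 453, - 427, - 384, - 238, - 84, - 283/11,  6 , 19,659/17, 59, 420 , 538,567, 661,879.74]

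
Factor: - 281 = - 281^1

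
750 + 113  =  863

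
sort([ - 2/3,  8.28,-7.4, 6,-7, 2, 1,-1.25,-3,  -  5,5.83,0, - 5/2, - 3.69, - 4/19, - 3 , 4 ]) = [  -  7.4,-7,-5,  -  3.69,- 3,-3,- 5/2, - 1.25,-2/3, - 4/19, 0, 1, 2,  4, 5.83, 6, 8.28]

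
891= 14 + 877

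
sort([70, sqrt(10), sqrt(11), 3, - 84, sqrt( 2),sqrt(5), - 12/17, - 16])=[ - 84, - 16, - 12/17, sqrt( 2), sqrt(5),3,sqrt( 10), sqrt( 11),70]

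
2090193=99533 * 21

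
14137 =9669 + 4468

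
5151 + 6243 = 11394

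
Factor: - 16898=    - 2^1*7^1*17^1*71^1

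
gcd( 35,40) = 5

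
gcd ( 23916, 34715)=1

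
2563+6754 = 9317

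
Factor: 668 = 2^2*167^1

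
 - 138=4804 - 4942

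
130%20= 10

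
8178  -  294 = 7884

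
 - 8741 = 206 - 8947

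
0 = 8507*0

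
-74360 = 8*(  -  9295 )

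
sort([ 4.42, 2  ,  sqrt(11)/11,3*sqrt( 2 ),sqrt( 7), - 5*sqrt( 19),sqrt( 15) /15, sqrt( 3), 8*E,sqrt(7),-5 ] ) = [- 5*sqrt ( 19),-5, sqrt( 15)/15,  sqrt( 11 )/11,sqrt( 3),2,sqrt( 7),sqrt(7), 3*sqrt(2),4.42, 8*E] 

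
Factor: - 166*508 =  -2^3 * 83^1*127^1 = -84328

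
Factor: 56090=2^1 * 5^1 * 71^1*79^1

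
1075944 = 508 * 2118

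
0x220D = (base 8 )21015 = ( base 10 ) 8717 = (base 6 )104205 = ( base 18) 18G5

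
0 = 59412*0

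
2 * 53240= 106480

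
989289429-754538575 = 234750854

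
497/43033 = 497/43033 = 0.01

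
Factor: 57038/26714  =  79/37 = 37^( - 1) * 79^1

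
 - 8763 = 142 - 8905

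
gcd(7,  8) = 1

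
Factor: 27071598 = 2^1*3^1* 23^1 * 196171^1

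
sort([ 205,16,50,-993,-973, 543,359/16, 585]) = [- 993,-973,16,359/16,50, 205,543,585] 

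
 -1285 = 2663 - 3948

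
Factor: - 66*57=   -  3762=- 2^1*3^2*11^1 * 19^1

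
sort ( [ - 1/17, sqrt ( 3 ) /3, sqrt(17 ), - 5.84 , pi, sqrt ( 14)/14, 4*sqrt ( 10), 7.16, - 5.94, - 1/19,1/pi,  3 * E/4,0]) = [ - 5.94, - 5.84, - 1/17, - 1/19,0,sqrt (14)/14 , 1/pi,  sqrt(3)/3, 3*E/4, pi,sqrt(17),7.16, 4*sqrt( 10)]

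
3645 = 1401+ 2244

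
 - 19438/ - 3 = 19438/3 = 6479.33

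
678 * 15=10170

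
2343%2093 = 250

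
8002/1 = 8002 = 8002.00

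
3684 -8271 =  - 4587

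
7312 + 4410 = 11722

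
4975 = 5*995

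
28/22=14/11  =  1.27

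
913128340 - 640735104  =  272393236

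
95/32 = 95/32 = 2.97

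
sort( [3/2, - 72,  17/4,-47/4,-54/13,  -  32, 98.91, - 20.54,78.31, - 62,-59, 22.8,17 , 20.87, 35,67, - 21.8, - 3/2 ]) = [  -  72,-62, - 59,  -  32, - 21.8, - 20.54,  -  47/4,-54/13,-3/2,3/2, 17/4,17, 20.87,  22.8, 35, 67,78.31, 98.91 ] 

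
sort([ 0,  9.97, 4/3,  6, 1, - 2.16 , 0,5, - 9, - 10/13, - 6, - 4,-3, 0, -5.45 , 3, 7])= [ - 9 , - 6,- 5.45, - 4, - 3 , - 2.16,  -  10/13,  0 , 0, 0, 1, 4/3,  3,5,  6,  7,9.97 ]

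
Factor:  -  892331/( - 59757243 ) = 3^ (-1 ) * 7^( - 1) * 11^1*13^ ( - 1 )*31^( - 1 ) * 307^( - 1)*3527^1=   38797/2598141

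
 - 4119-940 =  - 5059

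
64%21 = 1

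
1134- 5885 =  -4751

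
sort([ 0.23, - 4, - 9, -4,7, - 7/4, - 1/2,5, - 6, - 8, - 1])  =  [ - 9, - 8, - 6, - 4, - 4, - 7/4, - 1, - 1/2,  0.23, 5,7] 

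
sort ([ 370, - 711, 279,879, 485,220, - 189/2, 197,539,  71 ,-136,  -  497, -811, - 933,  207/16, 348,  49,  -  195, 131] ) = [ - 933, - 811, - 711, - 497, - 195, - 136, - 189/2, 207/16, 49, 71, 131, 197, 220,279,348, 370, 485, 539, 879 ] 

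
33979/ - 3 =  - 33979/3 = - 11326.33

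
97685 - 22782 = 74903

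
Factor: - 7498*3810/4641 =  - 9522460/1547 =-  2^2*5^1*7^( - 1)* 13^( - 1)  *17^(-1)*23^1*127^1*163^1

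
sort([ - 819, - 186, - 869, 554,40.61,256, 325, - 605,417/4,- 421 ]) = [ - 869, - 819, - 605, - 421 , - 186,40.61,417/4,  256 , 325,554 ] 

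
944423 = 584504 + 359919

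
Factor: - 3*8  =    -  24 =- 2^3*3^1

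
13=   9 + 4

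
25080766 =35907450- 10826684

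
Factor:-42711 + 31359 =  - 2^3*3^1 * 11^1*43^1 = -  11352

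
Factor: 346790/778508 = 2^(-1)*5^1 * 41^( - 1)* 47^(  -  1)*101^(-1)*34679^1 = 173395/389254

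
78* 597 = 46566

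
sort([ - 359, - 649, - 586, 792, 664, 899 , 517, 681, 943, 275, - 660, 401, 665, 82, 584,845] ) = [ - 660, - 649,  -  586,  -  359, 82, 275, 401,517,584, 664,665  ,  681, 792,845,899, 943] 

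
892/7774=446/3887 = 0.11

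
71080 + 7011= 78091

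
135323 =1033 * 131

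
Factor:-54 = - 2^1 * 3^3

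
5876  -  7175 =-1299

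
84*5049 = 424116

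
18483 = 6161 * 3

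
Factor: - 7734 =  -2^1*3^1*1289^1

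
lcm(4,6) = 12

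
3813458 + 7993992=11807450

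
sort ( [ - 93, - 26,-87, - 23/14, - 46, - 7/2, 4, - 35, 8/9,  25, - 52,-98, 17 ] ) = [ - 98,  -  93,- 87, - 52,-46,-35,-26, - 7/2, - 23/14, 8/9,4,17,25 ] 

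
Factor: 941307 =3^1*17^1* 18457^1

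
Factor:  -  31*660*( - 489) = 2^2*3^2*5^1*11^1* 31^1*163^1=10004940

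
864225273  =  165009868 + 699215405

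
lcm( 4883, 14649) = 14649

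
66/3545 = 66/3545 = 0.02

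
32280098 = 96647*334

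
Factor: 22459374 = 2^1*3^2*7^1 * 178249^1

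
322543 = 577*559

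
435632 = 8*54454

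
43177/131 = 329 + 78/131 = 329.60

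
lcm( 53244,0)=0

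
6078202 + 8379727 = 14457929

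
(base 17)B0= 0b10111011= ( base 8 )273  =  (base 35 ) 5c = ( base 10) 187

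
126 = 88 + 38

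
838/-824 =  - 2 + 405/412 = - 1.02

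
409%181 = 47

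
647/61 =10 + 37/61 = 10.61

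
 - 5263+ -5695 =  - 10958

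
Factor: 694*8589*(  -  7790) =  - 46434367140  =  -2^2*3^1 * 5^1*7^1*19^1*41^1*347^1 *409^1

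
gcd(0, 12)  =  12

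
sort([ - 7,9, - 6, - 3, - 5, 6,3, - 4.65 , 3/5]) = [ - 7,-6, - 5, - 4.65,- 3,3/5,3,6, 9] 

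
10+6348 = 6358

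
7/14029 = 7/14029  =  0.00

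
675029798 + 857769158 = 1532798956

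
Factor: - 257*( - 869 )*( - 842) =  - 188046386= - 2^1*11^1*79^1*257^1*421^1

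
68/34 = 2 = 2.00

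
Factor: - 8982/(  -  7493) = 2^1  *3^2 * 59^( - 1)* 127^ ( - 1)*499^1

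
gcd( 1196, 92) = 92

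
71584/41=71584/41 = 1745.95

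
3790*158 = 598820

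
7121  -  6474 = 647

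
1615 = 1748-133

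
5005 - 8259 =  - 3254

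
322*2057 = 662354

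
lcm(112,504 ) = 1008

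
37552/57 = 37552/57 =658.81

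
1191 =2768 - 1577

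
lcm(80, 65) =1040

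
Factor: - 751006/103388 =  - 375503/51694 = -2^( -1 )*31^1*12113^1*25847^(-1)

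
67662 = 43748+23914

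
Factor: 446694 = 2^1*3^1*74449^1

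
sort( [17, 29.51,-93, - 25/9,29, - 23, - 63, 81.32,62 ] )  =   [ - 93,-63,-23, - 25/9,17, 29, 29.51 , 62 , 81.32]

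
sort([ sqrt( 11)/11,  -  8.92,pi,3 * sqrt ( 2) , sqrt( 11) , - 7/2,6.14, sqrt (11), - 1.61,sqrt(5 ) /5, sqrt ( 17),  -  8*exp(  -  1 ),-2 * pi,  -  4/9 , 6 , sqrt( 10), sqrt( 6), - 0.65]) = [ -8.92, - 2*pi,-7/2,- 8*exp( - 1), - 1.61,-0.65, - 4/9,sqrt(11)/11,  sqrt( 5) /5,sqrt( 6 ),  pi,sqrt( 10),sqrt (11),sqrt( 11 ) , sqrt (17),3*sqrt( 2), 6,6.14]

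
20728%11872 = 8856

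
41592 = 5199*8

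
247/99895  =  247/99895  =  0.00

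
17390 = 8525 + 8865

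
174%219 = 174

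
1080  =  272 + 808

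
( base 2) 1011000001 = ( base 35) k5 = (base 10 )705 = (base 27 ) q3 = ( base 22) 1A1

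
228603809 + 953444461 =1182048270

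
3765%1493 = 779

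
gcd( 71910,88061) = 1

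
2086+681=2767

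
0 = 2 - 2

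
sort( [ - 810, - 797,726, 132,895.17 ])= [ - 810, - 797,  132 , 726, 895.17]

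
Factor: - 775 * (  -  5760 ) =2^7*3^2*5^3 * 31^1= 4464000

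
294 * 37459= 11012946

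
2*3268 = 6536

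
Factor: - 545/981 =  - 5/9 = - 3^( - 2) * 5^1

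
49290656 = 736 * 66971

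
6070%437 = 389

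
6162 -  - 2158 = 8320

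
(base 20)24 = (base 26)1i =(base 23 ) 1L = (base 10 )44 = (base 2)101100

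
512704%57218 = 54960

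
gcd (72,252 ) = 36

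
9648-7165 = 2483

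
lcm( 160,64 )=320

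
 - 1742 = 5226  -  6968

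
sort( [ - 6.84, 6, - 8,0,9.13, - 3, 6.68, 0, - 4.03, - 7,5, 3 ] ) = [ - 8, - 7, - 6.84,-4.03,  -  3, 0, 0, 3, 5, 6, 6.68,9.13 ] 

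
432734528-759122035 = -326387507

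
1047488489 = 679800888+367687601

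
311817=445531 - 133714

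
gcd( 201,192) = 3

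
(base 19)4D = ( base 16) 59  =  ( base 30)2t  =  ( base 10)89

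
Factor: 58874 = 2^1*29437^1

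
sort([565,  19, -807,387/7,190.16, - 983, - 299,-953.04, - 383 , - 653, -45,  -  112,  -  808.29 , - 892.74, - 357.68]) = [ -983,  -  953.04,-892.74,-808.29, - 807, - 653, - 383,  -  357.68,-299 ,-112,-45, 19,387/7,190.16, 565 ]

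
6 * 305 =1830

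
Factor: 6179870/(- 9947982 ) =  - 3089935/4973991 = - 3^( - 1) * 5^1*11^( - 1 )*19^(-1 )*23^1*97^1*277^1*7933^(-1 )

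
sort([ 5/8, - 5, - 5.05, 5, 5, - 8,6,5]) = [ - 8, - 5.05, - 5 , 5/8, 5,5,5,6 ]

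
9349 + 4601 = 13950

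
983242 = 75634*13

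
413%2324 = 413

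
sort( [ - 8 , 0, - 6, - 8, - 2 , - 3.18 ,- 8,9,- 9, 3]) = [ - 9, - 8, - 8, - 8, - 6 , - 3.18,-2, 0,3, 9] 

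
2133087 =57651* 37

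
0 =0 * 752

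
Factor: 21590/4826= 85/19 = 5^1*17^1 * 19^ ( - 1 )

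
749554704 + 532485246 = 1282039950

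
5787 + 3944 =9731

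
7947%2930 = 2087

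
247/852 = 247/852= 0.29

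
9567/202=9567/202  =  47.36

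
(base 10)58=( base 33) 1P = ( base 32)1Q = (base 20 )2I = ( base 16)3a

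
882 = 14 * 63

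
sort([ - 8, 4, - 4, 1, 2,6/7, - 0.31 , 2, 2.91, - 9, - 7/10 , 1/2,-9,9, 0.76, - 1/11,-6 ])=[ - 9, - 9, - 8, - 6,-4, - 7/10, - 0.31, - 1/11,1/2,0.76, 6/7 , 1,2,2,2.91,4, 9 ] 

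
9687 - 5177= 4510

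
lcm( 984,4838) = 58056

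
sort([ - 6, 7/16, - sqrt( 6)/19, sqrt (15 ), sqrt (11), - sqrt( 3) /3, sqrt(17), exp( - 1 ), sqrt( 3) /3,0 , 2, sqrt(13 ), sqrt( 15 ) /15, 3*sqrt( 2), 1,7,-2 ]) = [-6,  -  2, - sqrt( 3) /3, - sqrt (6 ) /19,  0,sqrt ( 15)/15, exp( - 1 ), 7/16, sqrt(3 ) /3 , 1 , 2, sqrt(11 ),sqrt( 13 ), sqrt(15),sqrt(17),  3*sqrt( 2 ), 7]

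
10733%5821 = 4912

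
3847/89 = 43+20/89=43.22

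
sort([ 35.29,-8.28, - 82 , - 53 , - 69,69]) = [ - 82, - 69, - 53, - 8.28, 35.29, 69] 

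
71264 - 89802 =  - 18538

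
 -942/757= - 2+572/757 = - 1.24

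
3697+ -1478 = 2219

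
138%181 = 138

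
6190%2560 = 1070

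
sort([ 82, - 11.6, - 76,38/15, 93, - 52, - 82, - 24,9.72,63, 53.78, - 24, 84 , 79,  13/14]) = [ - 82, - 76, - 52, - 24, - 24, - 11.6, 13/14, 38/15 , 9.72,53.78 , 63, 79, 82, 84, 93]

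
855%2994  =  855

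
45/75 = 3/5  =  0.60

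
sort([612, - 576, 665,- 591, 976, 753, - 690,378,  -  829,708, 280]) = [ - 829,  -  690, - 591, - 576, 280, 378, 612,  665,708, 753,976 ]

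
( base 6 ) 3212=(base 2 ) 1011011000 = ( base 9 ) 888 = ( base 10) 728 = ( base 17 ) 28E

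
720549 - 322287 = 398262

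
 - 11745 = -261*45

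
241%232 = 9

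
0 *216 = 0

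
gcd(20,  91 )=1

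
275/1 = 275 = 275.00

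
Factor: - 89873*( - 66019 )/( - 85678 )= - 5933325587/85678 =- 2^( - 1) * 7^1 * 37^1*107^1*347^1 * 617^1*42839^(-1 ) 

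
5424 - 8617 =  - 3193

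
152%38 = 0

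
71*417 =29607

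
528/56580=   44/4715=0.01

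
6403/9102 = 6403/9102 =0.70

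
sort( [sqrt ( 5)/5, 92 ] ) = [ sqrt (5)/5,92] 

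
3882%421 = 93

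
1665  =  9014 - 7349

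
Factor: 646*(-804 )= - 519384 =- 2^3*3^1*17^1 *19^1*67^1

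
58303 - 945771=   -  887468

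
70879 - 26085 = 44794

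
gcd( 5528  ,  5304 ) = 8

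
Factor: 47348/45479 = 2^2*19^1*73^( - 1 ) = 76/73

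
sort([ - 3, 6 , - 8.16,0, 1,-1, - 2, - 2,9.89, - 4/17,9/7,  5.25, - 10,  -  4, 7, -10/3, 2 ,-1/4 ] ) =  [ - 10, - 8.16, - 4, - 10/3, - 3, - 2, - 2, -1, - 1/4, - 4/17,  0, 1,  9/7, 2,5.25, 6, 7, 9.89 ] 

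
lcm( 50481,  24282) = 1918278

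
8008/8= 1001  =  1001.00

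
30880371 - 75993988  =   - 45113617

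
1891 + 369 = 2260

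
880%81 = 70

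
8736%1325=786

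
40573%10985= 7618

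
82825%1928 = 1849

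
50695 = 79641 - 28946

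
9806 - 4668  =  5138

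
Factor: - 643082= - 2^1 *11^1*29231^1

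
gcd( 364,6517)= 7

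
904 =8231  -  7327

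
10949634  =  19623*558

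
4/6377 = 4/6377 = 0.00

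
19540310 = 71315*274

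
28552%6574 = 2256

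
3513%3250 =263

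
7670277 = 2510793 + 5159484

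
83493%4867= 754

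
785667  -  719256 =66411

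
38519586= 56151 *686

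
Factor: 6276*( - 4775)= -29967900 = -  2^2 * 3^1* 5^2*191^1 * 523^1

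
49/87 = 49/87=0.56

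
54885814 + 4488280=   59374094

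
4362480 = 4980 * 876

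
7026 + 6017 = 13043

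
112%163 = 112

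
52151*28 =1460228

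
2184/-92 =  - 24+6/23 = - 23.74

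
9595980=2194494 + 7401486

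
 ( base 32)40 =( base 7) 242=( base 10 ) 128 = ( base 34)3Q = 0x80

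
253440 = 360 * 704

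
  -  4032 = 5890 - 9922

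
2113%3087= 2113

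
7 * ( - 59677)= - 417739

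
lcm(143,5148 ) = 5148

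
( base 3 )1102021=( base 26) 1DJ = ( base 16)409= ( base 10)1033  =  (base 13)616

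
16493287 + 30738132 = 47231419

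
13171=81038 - 67867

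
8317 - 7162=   1155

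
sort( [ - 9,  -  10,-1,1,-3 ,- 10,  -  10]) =[- 10, -10, - 10, - 9,- 3 ,-1,  1 ] 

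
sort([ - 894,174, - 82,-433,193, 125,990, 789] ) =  [ - 894, - 433, - 82, 125,174,193,789, 990 ]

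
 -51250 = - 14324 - 36926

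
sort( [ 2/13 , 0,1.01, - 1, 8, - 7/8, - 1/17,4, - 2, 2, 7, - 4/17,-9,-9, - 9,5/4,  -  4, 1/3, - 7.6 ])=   [ - 9, - 9, - 9, - 7.6, - 4,-2, - 1, - 7/8,  -  4/17, - 1/17,0, 2/13,  1/3,1.01, 5/4,2, 4, 7, 8 ] 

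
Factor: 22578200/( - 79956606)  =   - 11289100/39978303 = - 2^2*3^( - 1)*5^2*79^1*107^( -1 )*1429^1*124543^( - 1 ) 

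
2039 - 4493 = - 2454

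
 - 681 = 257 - 938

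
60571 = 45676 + 14895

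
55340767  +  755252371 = 810593138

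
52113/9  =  5790+1/3 = 5790.33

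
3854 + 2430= 6284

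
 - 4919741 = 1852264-6772005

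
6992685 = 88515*79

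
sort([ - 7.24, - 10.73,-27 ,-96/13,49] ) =[ - 27,  -  10.73,-96/13, - 7.24 , 49]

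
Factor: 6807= 3^1*2269^1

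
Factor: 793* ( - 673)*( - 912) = 486724368 = 2^4*3^1*13^1*19^1 * 61^1*673^1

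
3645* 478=1742310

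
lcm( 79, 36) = 2844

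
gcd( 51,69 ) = 3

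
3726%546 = 450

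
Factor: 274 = 2^1 * 137^1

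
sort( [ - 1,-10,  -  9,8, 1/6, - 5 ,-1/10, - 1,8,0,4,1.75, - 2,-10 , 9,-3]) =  [ - 10, - 10, - 9, - 5, - 3 ,-2, - 1, - 1, - 1/10,0,1/6,1.75, 4 , 8, 8, 9] 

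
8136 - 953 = 7183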